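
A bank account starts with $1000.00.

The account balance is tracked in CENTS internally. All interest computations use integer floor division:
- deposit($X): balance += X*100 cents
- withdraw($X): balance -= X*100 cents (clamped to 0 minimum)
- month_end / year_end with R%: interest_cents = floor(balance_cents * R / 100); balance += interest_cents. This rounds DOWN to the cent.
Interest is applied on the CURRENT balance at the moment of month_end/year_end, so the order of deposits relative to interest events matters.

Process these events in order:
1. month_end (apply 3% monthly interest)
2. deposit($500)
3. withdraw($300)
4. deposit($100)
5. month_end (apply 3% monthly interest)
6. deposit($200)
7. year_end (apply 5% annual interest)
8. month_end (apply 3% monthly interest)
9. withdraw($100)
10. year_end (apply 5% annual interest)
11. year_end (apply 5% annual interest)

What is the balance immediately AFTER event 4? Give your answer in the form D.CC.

Answer: 1330.00

Derivation:
After 1 (month_end (apply 3% monthly interest)): balance=$1030.00 total_interest=$30.00
After 2 (deposit($500)): balance=$1530.00 total_interest=$30.00
After 3 (withdraw($300)): balance=$1230.00 total_interest=$30.00
After 4 (deposit($100)): balance=$1330.00 total_interest=$30.00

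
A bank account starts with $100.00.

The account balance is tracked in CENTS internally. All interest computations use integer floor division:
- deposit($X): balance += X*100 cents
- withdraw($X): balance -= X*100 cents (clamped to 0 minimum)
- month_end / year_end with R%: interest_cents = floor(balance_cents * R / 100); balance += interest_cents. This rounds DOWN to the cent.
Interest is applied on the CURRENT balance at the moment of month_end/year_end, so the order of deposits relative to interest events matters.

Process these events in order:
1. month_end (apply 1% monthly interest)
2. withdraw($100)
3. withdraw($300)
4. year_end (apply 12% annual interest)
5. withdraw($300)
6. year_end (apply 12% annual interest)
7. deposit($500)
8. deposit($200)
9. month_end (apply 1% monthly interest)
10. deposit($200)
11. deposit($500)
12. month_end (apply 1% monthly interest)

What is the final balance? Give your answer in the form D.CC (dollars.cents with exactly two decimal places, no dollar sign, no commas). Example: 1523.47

Answer: 1421.07

Derivation:
After 1 (month_end (apply 1% monthly interest)): balance=$101.00 total_interest=$1.00
After 2 (withdraw($100)): balance=$1.00 total_interest=$1.00
After 3 (withdraw($300)): balance=$0.00 total_interest=$1.00
After 4 (year_end (apply 12% annual interest)): balance=$0.00 total_interest=$1.00
After 5 (withdraw($300)): balance=$0.00 total_interest=$1.00
After 6 (year_end (apply 12% annual interest)): balance=$0.00 total_interest=$1.00
After 7 (deposit($500)): balance=$500.00 total_interest=$1.00
After 8 (deposit($200)): balance=$700.00 total_interest=$1.00
After 9 (month_end (apply 1% monthly interest)): balance=$707.00 total_interest=$8.00
After 10 (deposit($200)): balance=$907.00 total_interest=$8.00
After 11 (deposit($500)): balance=$1407.00 total_interest=$8.00
After 12 (month_end (apply 1% monthly interest)): balance=$1421.07 total_interest=$22.07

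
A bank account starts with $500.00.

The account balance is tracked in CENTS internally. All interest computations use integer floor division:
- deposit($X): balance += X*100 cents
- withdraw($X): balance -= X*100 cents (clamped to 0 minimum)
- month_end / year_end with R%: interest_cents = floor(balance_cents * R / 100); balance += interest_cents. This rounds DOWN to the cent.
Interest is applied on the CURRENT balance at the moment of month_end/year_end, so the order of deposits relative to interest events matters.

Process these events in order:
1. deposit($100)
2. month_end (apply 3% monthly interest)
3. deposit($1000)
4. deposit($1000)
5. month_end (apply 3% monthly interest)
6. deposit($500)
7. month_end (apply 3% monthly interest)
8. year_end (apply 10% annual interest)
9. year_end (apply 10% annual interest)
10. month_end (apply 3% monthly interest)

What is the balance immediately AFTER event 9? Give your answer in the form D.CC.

After 1 (deposit($100)): balance=$600.00 total_interest=$0.00
After 2 (month_end (apply 3% monthly interest)): balance=$618.00 total_interest=$18.00
After 3 (deposit($1000)): balance=$1618.00 total_interest=$18.00
After 4 (deposit($1000)): balance=$2618.00 total_interest=$18.00
After 5 (month_end (apply 3% monthly interest)): balance=$2696.54 total_interest=$96.54
After 6 (deposit($500)): balance=$3196.54 total_interest=$96.54
After 7 (month_end (apply 3% monthly interest)): balance=$3292.43 total_interest=$192.43
After 8 (year_end (apply 10% annual interest)): balance=$3621.67 total_interest=$521.67
After 9 (year_end (apply 10% annual interest)): balance=$3983.83 total_interest=$883.83

Answer: 3983.83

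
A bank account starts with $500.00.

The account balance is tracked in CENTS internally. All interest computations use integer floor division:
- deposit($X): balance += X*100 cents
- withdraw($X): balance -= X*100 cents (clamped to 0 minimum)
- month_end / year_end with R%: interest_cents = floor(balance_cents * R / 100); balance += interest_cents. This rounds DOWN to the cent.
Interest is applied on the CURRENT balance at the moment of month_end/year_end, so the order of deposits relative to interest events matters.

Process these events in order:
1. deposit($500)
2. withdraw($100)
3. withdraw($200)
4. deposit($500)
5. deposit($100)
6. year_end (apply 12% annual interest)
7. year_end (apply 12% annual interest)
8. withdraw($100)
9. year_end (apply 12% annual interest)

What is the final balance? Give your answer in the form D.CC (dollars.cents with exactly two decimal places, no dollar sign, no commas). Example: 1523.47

After 1 (deposit($500)): balance=$1000.00 total_interest=$0.00
After 2 (withdraw($100)): balance=$900.00 total_interest=$0.00
After 3 (withdraw($200)): balance=$700.00 total_interest=$0.00
After 4 (deposit($500)): balance=$1200.00 total_interest=$0.00
After 5 (deposit($100)): balance=$1300.00 total_interest=$0.00
After 6 (year_end (apply 12% annual interest)): balance=$1456.00 total_interest=$156.00
After 7 (year_end (apply 12% annual interest)): balance=$1630.72 total_interest=$330.72
After 8 (withdraw($100)): balance=$1530.72 total_interest=$330.72
After 9 (year_end (apply 12% annual interest)): balance=$1714.40 total_interest=$514.40

Answer: 1714.40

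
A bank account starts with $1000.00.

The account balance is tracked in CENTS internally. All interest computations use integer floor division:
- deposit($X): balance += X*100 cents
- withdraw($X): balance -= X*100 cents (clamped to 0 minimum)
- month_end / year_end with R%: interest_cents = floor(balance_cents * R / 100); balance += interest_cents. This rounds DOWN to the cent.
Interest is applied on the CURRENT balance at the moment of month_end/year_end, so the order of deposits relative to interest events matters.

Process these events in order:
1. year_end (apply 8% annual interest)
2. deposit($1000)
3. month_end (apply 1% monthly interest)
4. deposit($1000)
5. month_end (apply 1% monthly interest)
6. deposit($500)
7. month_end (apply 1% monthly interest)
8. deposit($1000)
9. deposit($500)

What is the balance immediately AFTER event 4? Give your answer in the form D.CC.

After 1 (year_end (apply 8% annual interest)): balance=$1080.00 total_interest=$80.00
After 2 (deposit($1000)): balance=$2080.00 total_interest=$80.00
After 3 (month_end (apply 1% monthly interest)): balance=$2100.80 total_interest=$100.80
After 4 (deposit($1000)): balance=$3100.80 total_interest=$100.80

Answer: 3100.80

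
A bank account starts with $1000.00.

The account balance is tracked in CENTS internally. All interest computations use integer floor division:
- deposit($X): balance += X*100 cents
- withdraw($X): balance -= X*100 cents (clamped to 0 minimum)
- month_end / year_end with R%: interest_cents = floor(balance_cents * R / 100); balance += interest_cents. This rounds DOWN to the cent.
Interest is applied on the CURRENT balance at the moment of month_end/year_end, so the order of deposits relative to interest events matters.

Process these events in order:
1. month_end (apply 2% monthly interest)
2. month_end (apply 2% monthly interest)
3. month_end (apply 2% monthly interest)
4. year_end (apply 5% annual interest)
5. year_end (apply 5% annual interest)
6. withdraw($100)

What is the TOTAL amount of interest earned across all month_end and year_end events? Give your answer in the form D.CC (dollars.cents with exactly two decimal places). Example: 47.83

After 1 (month_end (apply 2% monthly interest)): balance=$1020.00 total_interest=$20.00
After 2 (month_end (apply 2% monthly interest)): balance=$1040.40 total_interest=$40.40
After 3 (month_end (apply 2% monthly interest)): balance=$1061.20 total_interest=$61.20
After 4 (year_end (apply 5% annual interest)): balance=$1114.26 total_interest=$114.26
After 5 (year_end (apply 5% annual interest)): balance=$1169.97 total_interest=$169.97
After 6 (withdraw($100)): balance=$1069.97 total_interest=$169.97

Answer: 169.97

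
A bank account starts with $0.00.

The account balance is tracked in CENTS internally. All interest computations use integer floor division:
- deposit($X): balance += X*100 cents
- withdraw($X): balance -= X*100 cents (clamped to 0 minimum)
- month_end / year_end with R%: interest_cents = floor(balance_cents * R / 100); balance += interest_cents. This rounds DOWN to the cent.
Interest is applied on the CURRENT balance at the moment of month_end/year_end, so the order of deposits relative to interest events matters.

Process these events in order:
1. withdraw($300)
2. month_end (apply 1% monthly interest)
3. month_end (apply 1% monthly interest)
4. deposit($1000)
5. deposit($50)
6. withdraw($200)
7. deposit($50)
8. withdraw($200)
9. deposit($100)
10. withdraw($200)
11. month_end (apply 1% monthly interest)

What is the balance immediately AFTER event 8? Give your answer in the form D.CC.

Answer: 700.00

Derivation:
After 1 (withdraw($300)): balance=$0.00 total_interest=$0.00
After 2 (month_end (apply 1% monthly interest)): balance=$0.00 total_interest=$0.00
After 3 (month_end (apply 1% monthly interest)): balance=$0.00 total_interest=$0.00
After 4 (deposit($1000)): balance=$1000.00 total_interest=$0.00
After 5 (deposit($50)): balance=$1050.00 total_interest=$0.00
After 6 (withdraw($200)): balance=$850.00 total_interest=$0.00
After 7 (deposit($50)): balance=$900.00 total_interest=$0.00
After 8 (withdraw($200)): balance=$700.00 total_interest=$0.00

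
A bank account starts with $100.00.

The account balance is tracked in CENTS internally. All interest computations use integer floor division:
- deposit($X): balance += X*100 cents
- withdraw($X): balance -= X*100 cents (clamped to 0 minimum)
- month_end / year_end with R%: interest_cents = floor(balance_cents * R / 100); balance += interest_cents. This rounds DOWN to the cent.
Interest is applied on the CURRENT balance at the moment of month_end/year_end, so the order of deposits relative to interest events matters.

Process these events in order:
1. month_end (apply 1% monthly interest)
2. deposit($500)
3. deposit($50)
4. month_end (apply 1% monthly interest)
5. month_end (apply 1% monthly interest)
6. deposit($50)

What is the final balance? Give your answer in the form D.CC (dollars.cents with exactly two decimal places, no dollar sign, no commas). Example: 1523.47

Answer: 714.08

Derivation:
After 1 (month_end (apply 1% monthly interest)): balance=$101.00 total_interest=$1.00
After 2 (deposit($500)): balance=$601.00 total_interest=$1.00
After 3 (deposit($50)): balance=$651.00 total_interest=$1.00
After 4 (month_end (apply 1% monthly interest)): balance=$657.51 total_interest=$7.51
After 5 (month_end (apply 1% monthly interest)): balance=$664.08 total_interest=$14.08
After 6 (deposit($50)): balance=$714.08 total_interest=$14.08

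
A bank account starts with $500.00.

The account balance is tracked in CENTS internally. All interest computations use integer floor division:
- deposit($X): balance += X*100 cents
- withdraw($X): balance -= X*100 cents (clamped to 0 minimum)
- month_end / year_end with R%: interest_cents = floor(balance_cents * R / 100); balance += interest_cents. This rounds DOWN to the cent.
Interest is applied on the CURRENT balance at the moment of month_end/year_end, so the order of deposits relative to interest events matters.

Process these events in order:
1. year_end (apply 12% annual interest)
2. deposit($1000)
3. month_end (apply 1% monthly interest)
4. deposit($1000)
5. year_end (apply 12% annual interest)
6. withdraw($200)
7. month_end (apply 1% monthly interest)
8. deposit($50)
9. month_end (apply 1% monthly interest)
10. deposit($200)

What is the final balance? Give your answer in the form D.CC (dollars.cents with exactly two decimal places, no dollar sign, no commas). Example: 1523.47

Answer: 2989.12

Derivation:
After 1 (year_end (apply 12% annual interest)): balance=$560.00 total_interest=$60.00
After 2 (deposit($1000)): balance=$1560.00 total_interest=$60.00
After 3 (month_end (apply 1% monthly interest)): balance=$1575.60 total_interest=$75.60
After 4 (deposit($1000)): balance=$2575.60 total_interest=$75.60
After 5 (year_end (apply 12% annual interest)): balance=$2884.67 total_interest=$384.67
After 6 (withdraw($200)): balance=$2684.67 total_interest=$384.67
After 7 (month_end (apply 1% monthly interest)): balance=$2711.51 total_interest=$411.51
After 8 (deposit($50)): balance=$2761.51 total_interest=$411.51
After 9 (month_end (apply 1% monthly interest)): balance=$2789.12 total_interest=$439.12
After 10 (deposit($200)): balance=$2989.12 total_interest=$439.12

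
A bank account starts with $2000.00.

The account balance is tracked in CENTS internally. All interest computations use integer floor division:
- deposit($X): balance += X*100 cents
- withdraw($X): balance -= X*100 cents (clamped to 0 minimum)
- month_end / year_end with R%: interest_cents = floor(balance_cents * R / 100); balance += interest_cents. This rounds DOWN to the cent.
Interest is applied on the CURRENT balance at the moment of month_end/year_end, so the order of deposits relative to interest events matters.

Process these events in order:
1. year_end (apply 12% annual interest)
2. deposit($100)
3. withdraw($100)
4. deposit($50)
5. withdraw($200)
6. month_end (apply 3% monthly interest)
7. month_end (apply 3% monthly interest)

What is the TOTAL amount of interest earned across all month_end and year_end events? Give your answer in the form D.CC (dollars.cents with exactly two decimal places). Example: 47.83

After 1 (year_end (apply 12% annual interest)): balance=$2240.00 total_interest=$240.00
After 2 (deposit($100)): balance=$2340.00 total_interest=$240.00
After 3 (withdraw($100)): balance=$2240.00 total_interest=$240.00
After 4 (deposit($50)): balance=$2290.00 total_interest=$240.00
After 5 (withdraw($200)): balance=$2090.00 total_interest=$240.00
After 6 (month_end (apply 3% monthly interest)): balance=$2152.70 total_interest=$302.70
After 7 (month_end (apply 3% monthly interest)): balance=$2217.28 total_interest=$367.28

Answer: 367.28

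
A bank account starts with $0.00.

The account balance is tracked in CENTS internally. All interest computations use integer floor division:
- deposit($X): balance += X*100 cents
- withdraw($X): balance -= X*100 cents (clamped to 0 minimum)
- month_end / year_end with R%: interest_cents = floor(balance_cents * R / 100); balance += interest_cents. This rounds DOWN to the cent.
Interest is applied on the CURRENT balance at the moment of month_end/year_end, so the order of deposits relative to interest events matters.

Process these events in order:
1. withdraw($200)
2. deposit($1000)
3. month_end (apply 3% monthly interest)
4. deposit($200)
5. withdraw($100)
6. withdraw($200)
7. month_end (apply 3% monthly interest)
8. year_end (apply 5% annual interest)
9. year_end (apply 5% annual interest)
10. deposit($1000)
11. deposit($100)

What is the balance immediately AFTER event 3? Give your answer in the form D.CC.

Answer: 1030.00

Derivation:
After 1 (withdraw($200)): balance=$0.00 total_interest=$0.00
After 2 (deposit($1000)): balance=$1000.00 total_interest=$0.00
After 3 (month_end (apply 3% monthly interest)): balance=$1030.00 total_interest=$30.00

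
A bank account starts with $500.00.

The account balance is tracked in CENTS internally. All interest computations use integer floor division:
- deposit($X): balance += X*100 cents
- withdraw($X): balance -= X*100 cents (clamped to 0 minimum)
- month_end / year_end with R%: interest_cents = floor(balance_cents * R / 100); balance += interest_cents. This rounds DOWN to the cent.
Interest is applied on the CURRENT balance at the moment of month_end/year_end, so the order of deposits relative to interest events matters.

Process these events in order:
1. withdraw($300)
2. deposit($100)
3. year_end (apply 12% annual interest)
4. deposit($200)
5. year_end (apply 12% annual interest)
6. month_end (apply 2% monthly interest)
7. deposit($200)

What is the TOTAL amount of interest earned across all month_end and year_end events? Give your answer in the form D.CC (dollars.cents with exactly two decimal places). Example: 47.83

Answer: 112.32

Derivation:
After 1 (withdraw($300)): balance=$200.00 total_interest=$0.00
After 2 (deposit($100)): balance=$300.00 total_interest=$0.00
After 3 (year_end (apply 12% annual interest)): balance=$336.00 total_interest=$36.00
After 4 (deposit($200)): balance=$536.00 total_interest=$36.00
After 5 (year_end (apply 12% annual interest)): balance=$600.32 total_interest=$100.32
After 6 (month_end (apply 2% monthly interest)): balance=$612.32 total_interest=$112.32
After 7 (deposit($200)): balance=$812.32 total_interest=$112.32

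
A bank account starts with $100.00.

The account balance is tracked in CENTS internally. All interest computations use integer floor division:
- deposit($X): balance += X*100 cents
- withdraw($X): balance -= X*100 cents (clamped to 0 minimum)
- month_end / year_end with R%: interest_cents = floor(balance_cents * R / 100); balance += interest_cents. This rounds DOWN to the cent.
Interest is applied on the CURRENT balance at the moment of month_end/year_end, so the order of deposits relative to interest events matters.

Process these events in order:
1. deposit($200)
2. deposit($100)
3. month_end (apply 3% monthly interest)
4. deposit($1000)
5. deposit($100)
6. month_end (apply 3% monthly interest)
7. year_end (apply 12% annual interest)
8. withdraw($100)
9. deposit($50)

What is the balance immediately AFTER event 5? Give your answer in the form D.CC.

Answer: 1512.00

Derivation:
After 1 (deposit($200)): balance=$300.00 total_interest=$0.00
After 2 (deposit($100)): balance=$400.00 total_interest=$0.00
After 3 (month_end (apply 3% monthly interest)): balance=$412.00 total_interest=$12.00
After 4 (deposit($1000)): balance=$1412.00 total_interest=$12.00
After 5 (deposit($100)): balance=$1512.00 total_interest=$12.00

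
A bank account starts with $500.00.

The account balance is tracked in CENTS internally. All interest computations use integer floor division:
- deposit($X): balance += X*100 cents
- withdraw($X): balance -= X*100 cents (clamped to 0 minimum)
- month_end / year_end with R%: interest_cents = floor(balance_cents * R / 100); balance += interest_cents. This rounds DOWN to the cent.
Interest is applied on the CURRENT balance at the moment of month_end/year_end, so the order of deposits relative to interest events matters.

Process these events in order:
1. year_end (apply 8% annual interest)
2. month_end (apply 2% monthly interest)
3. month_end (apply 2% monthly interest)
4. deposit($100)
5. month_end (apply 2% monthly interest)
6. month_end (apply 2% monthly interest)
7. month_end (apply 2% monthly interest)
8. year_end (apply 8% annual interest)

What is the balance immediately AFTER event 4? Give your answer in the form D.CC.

After 1 (year_end (apply 8% annual interest)): balance=$540.00 total_interest=$40.00
After 2 (month_end (apply 2% monthly interest)): balance=$550.80 total_interest=$50.80
After 3 (month_end (apply 2% monthly interest)): balance=$561.81 total_interest=$61.81
After 4 (deposit($100)): balance=$661.81 total_interest=$61.81

Answer: 661.81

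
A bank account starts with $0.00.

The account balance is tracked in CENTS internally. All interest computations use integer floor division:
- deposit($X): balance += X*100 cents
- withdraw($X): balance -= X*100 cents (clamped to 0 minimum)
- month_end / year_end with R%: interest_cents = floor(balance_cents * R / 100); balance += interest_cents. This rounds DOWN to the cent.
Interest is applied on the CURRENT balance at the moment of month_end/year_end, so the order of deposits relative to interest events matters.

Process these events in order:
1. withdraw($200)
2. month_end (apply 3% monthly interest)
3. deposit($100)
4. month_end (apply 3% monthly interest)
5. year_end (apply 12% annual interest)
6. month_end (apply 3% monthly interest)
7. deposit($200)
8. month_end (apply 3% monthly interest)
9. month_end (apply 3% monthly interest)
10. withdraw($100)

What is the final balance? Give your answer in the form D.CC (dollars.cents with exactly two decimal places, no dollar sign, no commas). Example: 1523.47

After 1 (withdraw($200)): balance=$0.00 total_interest=$0.00
After 2 (month_end (apply 3% monthly interest)): balance=$0.00 total_interest=$0.00
After 3 (deposit($100)): balance=$100.00 total_interest=$0.00
After 4 (month_end (apply 3% monthly interest)): balance=$103.00 total_interest=$3.00
After 5 (year_end (apply 12% annual interest)): balance=$115.36 total_interest=$15.36
After 6 (month_end (apply 3% monthly interest)): balance=$118.82 total_interest=$18.82
After 7 (deposit($200)): balance=$318.82 total_interest=$18.82
After 8 (month_end (apply 3% monthly interest)): balance=$328.38 total_interest=$28.38
After 9 (month_end (apply 3% monthly interest)): balance=$338.23 total_interest=$38.23
After 10 (withdraw($100)): balance=$238.23 total_interest=$38.23

Answer: 238.23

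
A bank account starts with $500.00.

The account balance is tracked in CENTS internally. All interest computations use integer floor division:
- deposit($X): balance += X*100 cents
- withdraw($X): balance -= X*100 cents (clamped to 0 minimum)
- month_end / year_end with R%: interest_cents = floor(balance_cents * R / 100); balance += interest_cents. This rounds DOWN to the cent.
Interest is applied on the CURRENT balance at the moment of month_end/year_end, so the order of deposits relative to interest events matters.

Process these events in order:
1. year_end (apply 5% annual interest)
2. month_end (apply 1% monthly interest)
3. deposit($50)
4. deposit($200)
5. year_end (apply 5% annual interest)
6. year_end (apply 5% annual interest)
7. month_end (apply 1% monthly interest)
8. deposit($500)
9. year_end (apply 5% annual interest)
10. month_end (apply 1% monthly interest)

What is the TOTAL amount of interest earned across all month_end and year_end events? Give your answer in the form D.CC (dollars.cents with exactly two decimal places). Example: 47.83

Answer: 201.63

Derivation:
After 1 (year_end (apply 5% annual interest)): balance=$525.00 total_interest=$25.00
After 2 (month_end (apply 1% monthly interest)): balance=$530.25 total_interest=$30.25
After 3 (deposit($50)): balance=$580.25 total_interest=$30.25
After 4 (deposit($200)): balance=$780.25 total_interest=$30.25
After 5 (year_end (apply 5% annual interest)): balance=$819.26 total_interest=$69.26
After 6 (year_end (apply 5% annual interest)): balance=$860.22 total_interest=$110.22
After 7 (month_end (apply 1% monthly interest)): balance=$868.82 total_interest=$118.82
After 8 (deposit($500)): balance=$1368.82 total_interest=$118.82
After 9 (year_end (apply 5% annual interest)): balance=$1437.26 total_interest=$187.26
After 10 (month_end (apply 1% monthly interest)): balance=$1451.63 total_interest=$201.63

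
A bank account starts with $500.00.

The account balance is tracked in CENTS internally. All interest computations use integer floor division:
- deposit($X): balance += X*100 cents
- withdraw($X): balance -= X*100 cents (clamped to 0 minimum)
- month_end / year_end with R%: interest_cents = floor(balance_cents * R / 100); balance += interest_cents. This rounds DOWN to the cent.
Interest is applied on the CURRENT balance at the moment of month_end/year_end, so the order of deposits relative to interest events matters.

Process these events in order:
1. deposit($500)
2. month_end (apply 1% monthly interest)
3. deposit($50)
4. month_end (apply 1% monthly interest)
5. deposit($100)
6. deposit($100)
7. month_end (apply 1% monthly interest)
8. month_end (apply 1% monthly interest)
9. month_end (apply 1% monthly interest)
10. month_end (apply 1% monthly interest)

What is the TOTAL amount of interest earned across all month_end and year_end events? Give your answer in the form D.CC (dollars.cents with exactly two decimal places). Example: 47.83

Answer: 72.18

Derivation:
After 1 (deposit($500)): balance=$1000.00 total_interest=$0.00
After 2 (month_end (apply 1% monthly interest)): balance=$1010.00 total_interest=$10.00
After 3 (deposit($50)): balance=$1060.00 total_interest=$10.00
After 4 (month_end (apply 1% monthly interest)): balance=$1070.60 total_interest=$20.60
After 5 (deposit($100)): balance=$1170.60 total_interest=$20.60
After 6 (deposit($100)): balance=$1270.60 total_interest=$20.60
After 7 (month_end (apply 1% monthly interest)): balance=$1283.30 total_interest=$33.30
After 8 (month_end (apply 1% monthly interest)): balance=$1296.13 total_interest=$46.13
After 9 (month_end (apply 1% monthly interest)): balance=$1309.09 total_interest=$59.09
After 10 (month_end (apply 1% monthly interest)): balance=$1322.18 total_interest=$72.18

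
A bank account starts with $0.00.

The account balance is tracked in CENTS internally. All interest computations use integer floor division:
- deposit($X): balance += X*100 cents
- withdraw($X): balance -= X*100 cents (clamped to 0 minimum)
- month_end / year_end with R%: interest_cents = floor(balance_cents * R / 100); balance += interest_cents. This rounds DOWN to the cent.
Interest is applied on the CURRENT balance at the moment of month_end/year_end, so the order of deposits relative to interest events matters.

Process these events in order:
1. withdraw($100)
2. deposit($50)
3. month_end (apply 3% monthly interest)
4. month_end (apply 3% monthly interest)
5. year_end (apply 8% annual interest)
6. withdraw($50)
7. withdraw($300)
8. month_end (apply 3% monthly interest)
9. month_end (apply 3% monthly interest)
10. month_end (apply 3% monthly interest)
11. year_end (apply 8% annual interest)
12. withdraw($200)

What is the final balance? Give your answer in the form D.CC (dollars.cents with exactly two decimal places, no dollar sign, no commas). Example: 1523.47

Answer: 0.00

Derivation:
After 1 (withdraw($100)): balance=$0.00 total_interest=$0.00
After 2 (deposit($50)): balance=$50.00 total_interest=$0.00
After 3 (month_end (apply 3% monthly interest)): balance=$51.50 total_interest=$1.50
After 4 (month_end (apply 3% monthly interest)): balance=$53.04 total_interest=$3.04
After 5 (year_end (apply 8% annual interest)): balance=$57.28 total_interest=$7.28
After 6 (withdraw($50)): balance=$7.28 total_interest=$7.28
After 7 (withdraw($300)): balance=$0.00 total_interest=$7.28
After 8 (month_end (apply 3% monthly interest)): balance=$0.00 total_interest=$7.28
After 9 (month_end (apply 3% monthly interest)): balance=$0.00 total_interest=$7.28
After 10 (month_end (apply 3% monthly interest)): balance=$0.00 total_interest=$7.28
After 11 (year_end (apply 8% annual interest)): balance=$0.00 total_interest=$7.28
After 12 (withdraw($200)): balance=$0.00 total_interest=$7.28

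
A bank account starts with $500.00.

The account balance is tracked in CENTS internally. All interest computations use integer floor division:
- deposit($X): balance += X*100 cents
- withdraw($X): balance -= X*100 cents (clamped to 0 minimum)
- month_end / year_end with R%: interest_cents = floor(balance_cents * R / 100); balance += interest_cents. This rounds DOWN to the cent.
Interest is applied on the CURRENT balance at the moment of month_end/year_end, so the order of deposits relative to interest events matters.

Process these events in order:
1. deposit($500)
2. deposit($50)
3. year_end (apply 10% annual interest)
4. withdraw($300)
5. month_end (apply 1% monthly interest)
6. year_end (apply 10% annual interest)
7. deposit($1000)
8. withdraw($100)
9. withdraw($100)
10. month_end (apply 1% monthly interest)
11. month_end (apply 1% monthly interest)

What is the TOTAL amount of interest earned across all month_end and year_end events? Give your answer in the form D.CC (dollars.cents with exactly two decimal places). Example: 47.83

Answer: 235.06

Derivation:
After 1 (deposit($500)): balance=$1000.00 total_interest=$0.00
After 2 (deposit($50)): balance=$1050.00 total_interest=$0.00
After 3 (year_end (apply 10% annual interest)): balance=$1155.00 total_interest=$105.00
After 4 (withdraw($300)): balance=$855.00 total_interest=$105.00
After 5 (month_end (apply 1% monthly interest)): balance=$863.55 total_interest=$113.55
After 6 (year_end (apply 10% annual interest)): balance=$949.90 total_interest=$199.90
After 7 (deposit($1000)): balance=$1949.90 total_interest=$199.90
After 8 (withdraw($100)): balance=$1849.90 total_interest=$199.90
After 9 (withdraw($100)): balance=$1749.90 total_interest=$199.90
After 10 (month_end (apply 1% monthly interest)): balance=$1767.39 total_interest=$217.39
After 11 (month_end (apply 1% monthly interest)): balance=$1785.06 total_interest=$235.06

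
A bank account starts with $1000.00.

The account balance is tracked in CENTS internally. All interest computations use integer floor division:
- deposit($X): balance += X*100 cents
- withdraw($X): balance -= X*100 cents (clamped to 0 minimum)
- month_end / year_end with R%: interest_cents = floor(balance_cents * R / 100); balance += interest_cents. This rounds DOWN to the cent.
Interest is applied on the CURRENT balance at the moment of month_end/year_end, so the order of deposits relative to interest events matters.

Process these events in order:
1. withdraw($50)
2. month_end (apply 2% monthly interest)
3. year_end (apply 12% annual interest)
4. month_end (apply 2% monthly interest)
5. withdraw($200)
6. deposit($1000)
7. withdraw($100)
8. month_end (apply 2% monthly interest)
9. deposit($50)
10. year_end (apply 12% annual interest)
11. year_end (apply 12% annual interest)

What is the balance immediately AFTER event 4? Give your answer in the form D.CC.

Answer: 1106.98

Derivation:
After 1 (withdraw($50)): balance=$950.00 total_interest=$0.00
After 2 (month_end (apply 2% monthly interest)): balance=$969.00 total_interest=$19.00
After 3 (year_end (apply 12% annual interest)): balance=$1085.28 total_interest=$135.28
After 4 (month_end (apply 2% monthly interest)): balance=$1106.98 total_interest=$156.98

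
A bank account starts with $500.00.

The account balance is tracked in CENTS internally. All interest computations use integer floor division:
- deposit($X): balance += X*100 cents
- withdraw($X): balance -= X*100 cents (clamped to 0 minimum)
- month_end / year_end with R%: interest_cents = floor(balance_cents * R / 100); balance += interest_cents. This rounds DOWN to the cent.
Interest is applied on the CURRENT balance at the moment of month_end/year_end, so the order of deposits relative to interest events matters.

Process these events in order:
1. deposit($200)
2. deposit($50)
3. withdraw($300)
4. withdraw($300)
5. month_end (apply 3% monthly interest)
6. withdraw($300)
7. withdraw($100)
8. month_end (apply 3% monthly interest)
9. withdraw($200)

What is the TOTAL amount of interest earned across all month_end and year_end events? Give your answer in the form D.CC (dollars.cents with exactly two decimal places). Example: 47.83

Answer: 4.50

Derivation:
After 1 (deposit($200)): balance=$700.00 total_interest=$0.00
After 2 (deposit($50)): balance=$750.00 total_interest=$0.00
After 3 (withdraw($300)): balance=$450.00 total_interest=$0.00
After 4 (withdraw($300)): balance=$150.00 total_interest=$0.00
After 5 (month_end (apply 3% monthly interest)): balance=$154.50 total_interest=$4.50
After 6 (withdraw($300)): balance=$0.00 total_interest=$4.50
After 7 (withdraw($100)): balance=$0.00 total_interest=$4.50
After 8 (month_end (apply 3% monthly interest)): balance=$0.00 total_interest=$4.50
After 9 (withdraw($200)): balance=$0.00 total_interest=$4.50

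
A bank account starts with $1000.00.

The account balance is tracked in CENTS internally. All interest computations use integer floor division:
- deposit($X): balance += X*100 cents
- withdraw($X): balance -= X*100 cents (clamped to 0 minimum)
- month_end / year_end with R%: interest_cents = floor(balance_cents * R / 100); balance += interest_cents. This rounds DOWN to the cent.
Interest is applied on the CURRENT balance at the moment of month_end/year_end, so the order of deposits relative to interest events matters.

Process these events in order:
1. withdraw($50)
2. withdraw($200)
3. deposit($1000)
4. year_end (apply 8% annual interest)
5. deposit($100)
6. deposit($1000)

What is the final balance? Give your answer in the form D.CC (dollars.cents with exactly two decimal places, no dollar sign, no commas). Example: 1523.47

After 1 (withdraw($50)): balance=$950.00 total_interest=$0.00
After 2 (withdraw($200)): balance=$750.00 total_interest=$0.00
After 3 (deposit($1000)): balance=$1750.00 total_interest=$0.00
After 4 (year_end (apply 8% annual interest)): balance=$1890.00 total_interest=$140.00
After 5 (deposit($100)): balance=$1990.00 total_interest=$140.00
After 6 (deposit($1000)): balance=$2990.00 total_interest=$140.00

Answer: 2990.00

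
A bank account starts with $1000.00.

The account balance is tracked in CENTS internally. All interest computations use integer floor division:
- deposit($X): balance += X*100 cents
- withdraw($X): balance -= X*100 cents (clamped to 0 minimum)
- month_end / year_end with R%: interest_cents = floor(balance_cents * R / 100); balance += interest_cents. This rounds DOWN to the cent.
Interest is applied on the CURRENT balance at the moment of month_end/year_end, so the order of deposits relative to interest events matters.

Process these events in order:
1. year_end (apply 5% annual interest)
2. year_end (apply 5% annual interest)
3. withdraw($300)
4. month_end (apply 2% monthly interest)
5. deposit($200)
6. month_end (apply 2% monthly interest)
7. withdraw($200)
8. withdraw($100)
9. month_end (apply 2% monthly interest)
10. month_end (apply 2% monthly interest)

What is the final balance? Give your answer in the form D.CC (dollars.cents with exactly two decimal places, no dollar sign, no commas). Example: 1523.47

Answer: 768.76

Derivation:
After 1 (year_end (apply 5% annual interest)): balance=$1050.00 total_interest=$50.00
After 2 (year_end (apply 5% annual interest)): balance=$1102.50 total_interest=$102.50
After 3 (withdraw($300)): balance=$802.50 total_interest=$102.50
After 4 (month_end (apply 2% monthly interest)): balance=$818.55 total_interest=$118.55
After 5 (deposit($200)): balance=$1018.55 total_interest=$118.55
After 6 (month_end (apply 2% monthly interest)): balance=$1038.92 total_interest=$138.92
After 7 (withdraw($200)): balance=$838.92 total_interest=$138.92
After 8 (withdraw($100)): balance=$738.92 total_interest=$138.92
After 9 (month_end (apply 2% monthly interest)): balance=$753.69 total_interest=$153.69
After 10 (month_end (apply 2% monthly interest)): balance=$768.76 total_interest=$168.76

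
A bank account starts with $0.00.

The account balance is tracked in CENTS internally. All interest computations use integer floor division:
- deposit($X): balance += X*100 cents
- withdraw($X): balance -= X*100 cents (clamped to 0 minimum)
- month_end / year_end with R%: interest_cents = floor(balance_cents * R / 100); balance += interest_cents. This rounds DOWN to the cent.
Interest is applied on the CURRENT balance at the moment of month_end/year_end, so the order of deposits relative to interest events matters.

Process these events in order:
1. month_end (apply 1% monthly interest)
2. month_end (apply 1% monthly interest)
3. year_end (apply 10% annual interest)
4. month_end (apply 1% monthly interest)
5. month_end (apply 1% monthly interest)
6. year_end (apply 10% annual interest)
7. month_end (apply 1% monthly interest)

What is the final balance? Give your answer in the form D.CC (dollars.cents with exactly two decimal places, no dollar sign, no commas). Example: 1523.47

After 1 (month_end (apply 1% monthly interest)): balance=$0.00 total_interest=$0.00
After 2 (month_end (apply 1% monthly interest)): balance=$0.00 total_interest=$0.00
After 3 (year_end (apply 10% annual interest)): balance=$0.00 total_interest=$0.00
After 4 (month_end (apply 1% monthly interest)): balance=$0.00 total_interest=$0.00
After 5 (month_end (apply 1% monthly interest)): balance=$0.00 total_interest=$0.00
After 6 (year_end (apply 10% annual interest)): balance=$0.00 total_interest=$0.00
After 7 (month_end (apply 1% monthly interest)): balance=$0.00 total_interest=$0.00

Answer: 0.00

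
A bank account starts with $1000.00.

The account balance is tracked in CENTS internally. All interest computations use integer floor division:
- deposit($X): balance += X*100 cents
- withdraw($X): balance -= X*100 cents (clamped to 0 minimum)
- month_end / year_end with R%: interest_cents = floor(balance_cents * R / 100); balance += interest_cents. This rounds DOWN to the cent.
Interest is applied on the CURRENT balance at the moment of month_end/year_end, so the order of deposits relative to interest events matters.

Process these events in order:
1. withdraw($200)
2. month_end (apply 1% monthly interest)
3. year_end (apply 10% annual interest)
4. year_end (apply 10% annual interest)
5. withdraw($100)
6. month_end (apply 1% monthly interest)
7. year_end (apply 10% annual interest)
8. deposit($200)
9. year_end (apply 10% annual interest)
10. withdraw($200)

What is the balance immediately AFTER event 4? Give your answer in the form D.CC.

After 1 (withdraw($200)): balance=$800.00 total_interest=$0.00
After 2 (month_end (apply 1% monthly interest)): balance=$808.00 total_interest=$8.00
After 3 (year_end (apply 10% annual interest)): balance=$888.80 total_interest=$88.80
After 4 (year_end (apply 10% annual interest)): balance=$977.68 total_interest=$177.68

Answer: 977.68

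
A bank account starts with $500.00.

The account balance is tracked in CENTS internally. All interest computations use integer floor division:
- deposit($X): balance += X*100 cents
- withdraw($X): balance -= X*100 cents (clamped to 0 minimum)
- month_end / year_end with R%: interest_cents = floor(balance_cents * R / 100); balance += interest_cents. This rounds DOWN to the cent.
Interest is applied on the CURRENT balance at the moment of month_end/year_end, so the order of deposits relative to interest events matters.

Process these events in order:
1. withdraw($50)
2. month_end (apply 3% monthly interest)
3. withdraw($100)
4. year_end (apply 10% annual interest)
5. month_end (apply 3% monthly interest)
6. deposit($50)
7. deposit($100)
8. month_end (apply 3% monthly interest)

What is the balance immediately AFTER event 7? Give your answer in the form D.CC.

Answer: 561.84

Derivation:
After 1 (withdraw($50)): balance=$450.00 total_interest=$0.00
After 2 (month_end (apply 3% monthly interest)): balance=$463.50 total_interest=$13.50
After 3 (withdraw($100)): balance=$363.50 total_interest=$13.50
After 4 (year_end (apply 10% annual interest)): balance=$399.85 total_interest=$49.85
After 5 (month_end (apply 3% monthly interest)): balance=$411.84 total_interest=$61.84
After 6 (deposit($50)): balance=$461.84 total_interest=$61.84
After 7 (deposit($100)): balance=$561.84 total_interest=$61.84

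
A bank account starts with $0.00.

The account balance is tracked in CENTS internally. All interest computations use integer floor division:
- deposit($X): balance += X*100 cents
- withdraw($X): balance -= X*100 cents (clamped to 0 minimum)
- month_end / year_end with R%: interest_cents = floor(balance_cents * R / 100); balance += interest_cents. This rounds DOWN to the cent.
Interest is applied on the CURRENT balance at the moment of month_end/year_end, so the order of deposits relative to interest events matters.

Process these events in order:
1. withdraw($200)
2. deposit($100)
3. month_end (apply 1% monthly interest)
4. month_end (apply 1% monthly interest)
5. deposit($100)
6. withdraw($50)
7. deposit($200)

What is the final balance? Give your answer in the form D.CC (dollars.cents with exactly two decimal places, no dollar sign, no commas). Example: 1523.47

After 1 (withdraw($200)): balance=$0.00 total_interest=$0.00
After 2 (deposit($100)): balance=$100.00 total_interest=$0.00
After 3 (month_end (apply 1% monthly interest)): balance=$101.00 total_interest=$1.00
After 4 (month_end (apply 1% monthly interest)): balance=$102.01 total_interest=$2.01
After 5 (deposit($100)): balance=$202.01 total_interest=$2.01
After 6 (withdraw($50)): balance=$152.01 total_interest=$2.01
After 7 (deposit($200)): balance=$352.01 total_interest=$2.01

Answer: 352.01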